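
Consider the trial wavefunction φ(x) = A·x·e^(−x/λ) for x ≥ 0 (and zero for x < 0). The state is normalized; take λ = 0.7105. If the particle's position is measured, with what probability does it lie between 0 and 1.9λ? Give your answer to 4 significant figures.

|φ|² is the probability density, so P = ∫_{0}^{1.9λ} |φ|² dx.
With A² fixed by ∫|φ|² = 1, i.e. A² = (λ^3/4)^(−1), substitute and integrate.
Substituting u = x/λ, A² and the length scale cancel in the ratio: P = ∫_{0}^{1.9} u^2·e^(-2·u) du / ∫_{0}^{∞} u^2·e^(-2·u) du.
With ∫ u^2·e^(-2·u) du = -(2·u^2 + 2·u + 1)·e^(-2·u)/4 + C, the region integral is 1/4 - 601·e^(-19/5)/200 and the full one is 1/4.
Evaluating gives P = 0.73110.

P ≈ 0.7311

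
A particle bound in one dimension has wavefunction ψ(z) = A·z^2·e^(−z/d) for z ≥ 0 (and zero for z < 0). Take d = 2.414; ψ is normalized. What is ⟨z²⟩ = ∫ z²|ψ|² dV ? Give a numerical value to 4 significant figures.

⟨z^2⟩ ≈ 43.71

The expectation value is the |ψ|²-weighted average of z^2: ∫ z^2|ψ|² dz.
Evaluating both integrals, ⟨z²⟩ = 15·d^2/2.
Putting d = 2.414 gives 43.705.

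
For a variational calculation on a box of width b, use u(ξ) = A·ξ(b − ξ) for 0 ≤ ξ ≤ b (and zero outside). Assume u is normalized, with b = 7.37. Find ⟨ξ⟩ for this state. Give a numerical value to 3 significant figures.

⟨ξ⟩ = ∫ ξ |u|² dξ over the full domain.
Since the A² factors cancel between numerator and denominator, ⟨ξ⟩ = b/2.
Putting b = 7.37 gives 3.685.

⟨ξ⟩ ≈ 3.69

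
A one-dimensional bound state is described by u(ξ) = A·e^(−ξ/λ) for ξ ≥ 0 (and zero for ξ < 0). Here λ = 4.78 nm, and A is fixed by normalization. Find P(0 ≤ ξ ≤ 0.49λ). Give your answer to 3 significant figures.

|u|² is the probability density, so P = ∫_{0}^{0.49λ} |u|² dξ.
The normalization integral ∫|u|²dξ over the whole domain equals λ/2·A², and A² cancels in the ratio.
In terms of t = ξ/λ (A² and the length scale cancel between numerator and denominator), P = [∫_{0}^{0.49} e^(-2·t) dt] / [∫_{0}^{∞} e^(-2·t) dt].
An antiderivative of e^(-2·t) is -e^(-2·t)/2; evaluating from 0 to 0.49 gives 1/2 - e^(-49/50)/2, while the full integral is 1/2.
This works out to P = 0.6247.

P ≈ 0.625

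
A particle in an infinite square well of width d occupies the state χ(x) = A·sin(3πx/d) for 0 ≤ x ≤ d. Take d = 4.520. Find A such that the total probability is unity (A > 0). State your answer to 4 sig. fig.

A ≈ 0.6652

Require ∫ |χ|² dx = 1 over the whole domain.
Carrying out the integral gives A² · d/2.
Hence A² = 1/[d/2].
With d = 4.520: A² = 0.44248 and A = 0.66519.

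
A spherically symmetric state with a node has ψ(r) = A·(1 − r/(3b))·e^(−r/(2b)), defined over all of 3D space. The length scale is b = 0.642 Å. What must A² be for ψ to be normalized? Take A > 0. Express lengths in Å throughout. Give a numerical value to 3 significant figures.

Normalization requires ∫|ψ|² 4πr² dr = 1, integrated from 0 to ∞.
In 3D with spherical symmetry the volume element is 4πr² dr.
Using ∫₀^∞ rⁿ e^(−αr) dr = n!/αⁿ⁺¹, with ψ = A·(1 − r/(3b))·e^(−r/(2b)), the integral evaluates to A²·[8·π·b^3/3].
Setting this equal to 1 gives A² = 1/(8·π·b^3/3).
Substituting b = 0.642 gives A² = 0.4511, so A = 0.6716.

A^2 ≈ 0.451 Å^(-3)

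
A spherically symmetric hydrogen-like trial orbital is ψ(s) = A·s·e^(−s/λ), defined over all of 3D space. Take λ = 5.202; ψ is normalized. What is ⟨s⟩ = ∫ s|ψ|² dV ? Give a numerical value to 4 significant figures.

⟨s⟩ = ∫ s |ψ|² 4πs² ds over the full domain.
The ratio of the moment integral to the normalization integral gives ⟨s⟩ = 5·λ/2.
With λ = 5.202, ⟨s⟩ = 13.005.

⟨s⟩ ≈ 13.01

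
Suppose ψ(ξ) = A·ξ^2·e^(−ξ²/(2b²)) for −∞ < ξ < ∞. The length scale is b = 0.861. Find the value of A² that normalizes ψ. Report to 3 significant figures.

Require ∫ |ψ|² dξ = 1 over the whole domain.
With ∫_{−∞}^{∞} ξ^(2m) e^(−αξ²) dξ = (2m−1)!!·√π / (2^m α^(m+1/2)), with ψ = A·ξ^2·e^(−ξ²/(2b²)), the integral evaluates to A²·[3·√(π)·b^5/4].
Setting this equal to 1 gives A² = 1/(3·√(π)·b^5/4).
Plugging in b = 0.861 yields A = 1.261.

A^2 ≈ 1.59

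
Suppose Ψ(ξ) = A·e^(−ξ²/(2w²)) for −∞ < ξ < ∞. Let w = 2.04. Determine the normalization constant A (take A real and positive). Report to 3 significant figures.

A ≈ 0.526

We need A² ∫|f|² dξ = 1, taking the integral from −∞ to ∞.
With Ψ = A·e^(−ξ²/(2w²)), the integral evaluates to A²·[√(π)·w].
Hence A² = 1/[√(π)·w].
Plugging in w = 2.04 yields A = 0.5259.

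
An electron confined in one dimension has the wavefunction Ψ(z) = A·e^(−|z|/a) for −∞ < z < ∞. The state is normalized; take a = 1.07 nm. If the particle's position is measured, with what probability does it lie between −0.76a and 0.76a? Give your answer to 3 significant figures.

P = ∫_{−0.76a}^{0.76a} |Ψ(z)|² dz.
With A² fixed by ∫|Ψ|² = 1, i.e. A² = (a)^(−1), substitute and integrate.
Both integrals are even about z = 0, so only the z ≥ 0 halves are needed (the factors of 2 cancel). Let u = z/a; then A² and the length scale cancel, so P = ∫_{0}^{0.76} e^(-2·u) du ÷ ∫_{0}^{∞} e^(-2·u) du.
With ∫ e^(-2·u) du = -e^(-2·u)/2 + C, the region integral is 1/2 - e^(-38/25)/2 and the full one is 1/2.
Taking the ratio, P = 0.7813.

P ≈ 0.781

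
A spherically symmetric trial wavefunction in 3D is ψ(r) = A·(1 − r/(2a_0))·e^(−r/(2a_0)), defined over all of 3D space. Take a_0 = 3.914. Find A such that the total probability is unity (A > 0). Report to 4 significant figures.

A ≈ 0.02576

We need A² ∫|f|² 4πr² dr = 1, taking the integral from 0 to ∞.
The angular integral contributes 4π, leaving ∫₀^∞ r²|ψ|² dr.
With ∫₀^∞ r^4 e^(−αr) dr = 4!/α^5, with ψ = A·(1 − r/(2a_0))·e^(−r/(2a_0)), the integral evaluates to A²·[8·π·a_0^3].
Substituting a_0 = 3.914 gives A² = 0.00066359, so A = 0.025760.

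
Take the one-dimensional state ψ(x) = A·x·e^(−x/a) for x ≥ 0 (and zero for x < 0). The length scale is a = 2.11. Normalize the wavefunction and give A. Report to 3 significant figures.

A ≈ 0.653

Normalization requires ∫|ψ|² dx = 1, integrated from 0 to ∞.
With ∫₀^∞ x^2 e^(−αx) dx = 2!/α^3, the integral (without the A² prefactor) comes out to a^3/4.
So A² = (a^3/4)^(−1).
Substituting a = 2.11 gives A² = 0.4258, so A = 0.6525.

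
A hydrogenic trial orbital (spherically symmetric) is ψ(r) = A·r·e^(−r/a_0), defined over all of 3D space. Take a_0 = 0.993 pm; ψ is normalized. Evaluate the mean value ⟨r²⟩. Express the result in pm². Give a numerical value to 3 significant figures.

⟨r^2⟩ ≈ 7.40 pm^2

⟨r²⟩ = ∫ r^2 |ψ|² 4πr² dr over the full domain.
Using ∫₀^∞ rⁿ e^(−αr) dr = n!/αⁿ⁺¹, the ratio of the moment integral to the normalization integral gives ⟨r²⟩ = 15·a_0^2/2.
Putting a_0 = 0.993 gives 7.395.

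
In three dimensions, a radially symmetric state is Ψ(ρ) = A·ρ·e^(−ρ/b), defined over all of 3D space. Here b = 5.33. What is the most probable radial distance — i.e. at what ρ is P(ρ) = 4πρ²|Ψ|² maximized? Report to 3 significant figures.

Set d/dρ [P(ρ) = 4πρ²|Ψ|²] = 0 and solve for ρ > 0.
This gives ρ = 2·b.
With b = 5.33, the most probable radial distance is 10.66.

ρ ≈ 10.7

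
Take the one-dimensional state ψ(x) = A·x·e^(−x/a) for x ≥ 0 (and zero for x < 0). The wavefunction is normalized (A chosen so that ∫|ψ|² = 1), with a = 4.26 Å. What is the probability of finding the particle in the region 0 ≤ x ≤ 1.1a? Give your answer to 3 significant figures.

P ≈ 0.377

|ψ|² is the probability density, so P = ∫_{0}^{1.1a} |ψ|² dx.
The normalization integral ∫|ψ|²dx over the whole domain equals a^3/4·A², and A² cancels in the ratio.
Substituting u = x/a, A² and the length scale cancel in the ratio: P = ∫_{0}^{1.1} u^2·e^(-2·u) du / ∫_{0}^{∞} u^2·e^(-2·u) du.
Using ∫ u^2·e^(-2·u) du = -(2·u^2 + 2·u + 1)·e^(-2·u)/4, the numerator is 1/4 - 281·e^(-11/5)/200 and the denominator is 1/4.
Taking the ratio, P = 0.3773.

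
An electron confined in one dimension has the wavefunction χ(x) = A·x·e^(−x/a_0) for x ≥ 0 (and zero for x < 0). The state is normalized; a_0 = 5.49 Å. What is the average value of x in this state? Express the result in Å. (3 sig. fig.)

By definition ⟨x⟩ = ∫ x |χ(x)|² dx.
Evaluating both integrals, ⟨x⟩ = 3·a_0/2.
Putting a_0 = 5.49 gives 8.235.

⟨x⟩ ≈ 8.24 Å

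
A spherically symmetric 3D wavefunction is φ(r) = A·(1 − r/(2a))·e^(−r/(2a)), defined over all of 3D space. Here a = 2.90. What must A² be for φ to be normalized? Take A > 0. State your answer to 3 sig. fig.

We need A² ∫|f|² 4πr² dr = 1, taking the integral from 0 to ∞.
Recall ∫₀^∞ r^m e^(−r/β) dr = m!·β^(m+1), carrying out the integral gives A² · 8·π·a^3.
Hence A² = 1/[8·π·a^3].
Plugging in a = 2.90 yields A = 0.04039.

A^2 ≈ 0.00163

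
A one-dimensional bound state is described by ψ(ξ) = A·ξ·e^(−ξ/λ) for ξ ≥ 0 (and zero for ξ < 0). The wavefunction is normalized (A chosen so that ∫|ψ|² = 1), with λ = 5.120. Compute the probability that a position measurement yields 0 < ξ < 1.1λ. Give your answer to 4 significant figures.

P = ∫_{0}^{1.1λ} |ψ(ξ)|² dξ.
Since A² = 1/(λ^3/4), this is the region integral divided by the full normalization integral.
Let u = ξ/λ; then A² and the length scale cancel, so P = ∫_{0}^{1.1} u^2·e^(-2·u) du ÷ ∫_{0}^{∞} u^2·e^(-2·u) du.
Using ∫ u^2·e^(-2·u) du = -(2·u^2 + 2·u + 1)·e^(-2·u)/4, the numerator is 1/4 - 281·e^(-11/5)/200 and the denominator is 1/4.
Taking the ratio, P = 0.37729.

P ≈ 0.3773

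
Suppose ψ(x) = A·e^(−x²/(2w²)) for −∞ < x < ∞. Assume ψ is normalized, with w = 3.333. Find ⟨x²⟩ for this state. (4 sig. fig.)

⟨x^2⟩ ≈ 5.554

The expectation value is the |ψ|²-weighted average of x^2: ∫ x^2|ψ|² dx.
The ratio of the moment integral to the normalization integral gives ⟨x²⟩ = w^2/2.
Putting w = 3.333 gives 5.5544.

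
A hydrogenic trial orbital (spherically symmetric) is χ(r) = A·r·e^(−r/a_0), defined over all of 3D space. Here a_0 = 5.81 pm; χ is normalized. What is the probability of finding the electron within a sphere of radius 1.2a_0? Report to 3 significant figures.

P ≈ 0.0959

With dV = 4πr²dr, the probability is ∫|χ|² dV over r ≤ 1.2a_0.
A² is fixed by ∫₀^∞ 4πr²|χ|² dr = 1, i.e. A² = (3·π·a_0^5)^(−1).
Let u = r/a_0; then A², 4π and the length scale all cancel, so P = ∫_{0}^{1.2} u^4·e^(-2·u) du ÷ ∫_{0}^{∞} u^4·e^(-2·u) du.
With ∫ u^4·e^(-2·u) du = -(u^4/2 + u^3 + 3·u^2/2 + 3·u/2 + 3/4)·e^(-2·u) + C, the region integral is ≈ 0.071901 and the full one is 3/4.
The region integral divided by the full integral gives P = 0.09587.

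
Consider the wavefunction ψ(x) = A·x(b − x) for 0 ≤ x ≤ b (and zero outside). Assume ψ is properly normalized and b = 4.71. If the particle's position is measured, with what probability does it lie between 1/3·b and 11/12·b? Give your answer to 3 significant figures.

P = ∫_{1/3·b}^{11/12·b} |ψ(x)|² dx.
With A² fixed by ∫|ψ|² = 1, i.e. A² = (b^5/30)^(−1), substitute and integrate.
Substituting u = x/b, A² and the length scale cancel in the ratio: P = ∫_{1/3}^{11/12} u^2·(1 - u)^2 du / ∫_{0}^{1} u^2·(1 - u)^2 du.
Using ∫ u^2·(1 - u)^2 du = u^3·(6·u^2 - 15·u + 10)/30, the numerator is ≈ 0.026168 and the denominator is 1/30.
This works out to P = 0.7850.

P ≈ 0.785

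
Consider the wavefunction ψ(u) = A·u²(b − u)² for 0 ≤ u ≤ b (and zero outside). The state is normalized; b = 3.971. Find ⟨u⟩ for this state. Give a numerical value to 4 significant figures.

⟨u⟩ ≈ 1.986

The expectation value is the |ψ|²-weighted average of u: ∫ u|ψ|² du.
Expanding the polynomial and integrating term by term, evaluating both integrals, ⟨u⟩ = b/2.
Putting b = 3.971 gives 1.9855.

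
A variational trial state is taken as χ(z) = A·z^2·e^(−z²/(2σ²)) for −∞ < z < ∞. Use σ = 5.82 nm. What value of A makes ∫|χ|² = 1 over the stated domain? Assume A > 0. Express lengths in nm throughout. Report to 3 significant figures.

The normalization condition is ∫|χ|² dz = 1 from −∞ to ∞.
With ∫_{−∞}^{∞} z^(2m) e^(−αz²) dz = (2m−1)!!·√π / (2^m α^(m+1/2)), ∫|χ|² dz = A²·(3·√(π)·σ^5/4).
Plugging in σ = 5.82 yields A = 0.01061.

A ≈ 0.0106 nm^(-5/2)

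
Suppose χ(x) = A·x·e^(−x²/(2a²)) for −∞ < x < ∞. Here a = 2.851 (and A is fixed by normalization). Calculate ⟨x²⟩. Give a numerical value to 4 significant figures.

⟨x^2⟩ ≈ 12.19

By definition ⟨x²⟩ = ∫ x^2 |χ(x)|² dx.
The ratio of the moment integral to the normalization integral gives ⟨x²⟩ = 3·a^2/2.
With a = 2.851, ⟨x^2⟩ = 12.192.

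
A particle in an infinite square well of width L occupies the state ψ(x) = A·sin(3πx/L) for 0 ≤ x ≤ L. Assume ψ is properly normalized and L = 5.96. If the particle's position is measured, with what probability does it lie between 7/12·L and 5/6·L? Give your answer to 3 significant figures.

The probability is P = ∫ |ψ|² dx over [7/12·L, 5/6·L].
With A² fixed by ∫|ψ|² = 1, i.e. A² = (L/2)^(−1), substitute and integrate.
In terms of u = x/L (A² and the length scale cancel between numerator and denominator), P = [∫_{7/12}^{5/6} sin(3·π·u)^2 du] / [∫_{0}^{1} sin(3·π·u)^2 du].
An antiderivative of sin(3·π·u)^2 is u/2 - sin(6·π·u)/(12·π); evaluating from 7/12 to 5/6 gives 1/8 - 1/(12·π), while the full integral is 1/2.
Taking the ratio, P = (-2 + 3·π)/(12·π).

P ≈ 0.197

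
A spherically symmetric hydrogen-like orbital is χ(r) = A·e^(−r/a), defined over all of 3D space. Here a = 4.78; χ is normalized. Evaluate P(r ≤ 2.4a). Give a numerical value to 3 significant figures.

Integrate the radial probability density 4πr²|χ|² over r ≤ 2.4a.
The full normalization integral is A²·[π·a^3] = 1, fixing A².
Substituting u = r/a, A², 4π and the length scale all cancel in the ratio: P = ∫_{0}^{2.4} u^2·e^(-2·u) du / ∫_{0}^{∞} u^2·e^(-2·u) du.
Using ∫ u^2·e^(-2·u) du = -(2·u^2 + 2·u + 1)·e^(-2·u)/4, the numerator is 1/4 - 433·e^(-24/5)/100 and the denominator is 1/4.
The region integral divided by the full integral gives P = 0.8575.

P ≈ 0.857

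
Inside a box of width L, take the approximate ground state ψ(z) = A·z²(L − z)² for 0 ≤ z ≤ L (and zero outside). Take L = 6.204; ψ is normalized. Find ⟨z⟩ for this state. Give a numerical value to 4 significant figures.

⟨z⟩ ≈ 3.102

The expectation value is the |ψ|²-weighted average of z: ∫ z|ψ|² dz.
Expanding the polynomial and integrating term by term, the ratio of the moment integral to the normalization integral gives ⟨z⟩ = L/2.
Putting L = 6.204 gives 3.1020.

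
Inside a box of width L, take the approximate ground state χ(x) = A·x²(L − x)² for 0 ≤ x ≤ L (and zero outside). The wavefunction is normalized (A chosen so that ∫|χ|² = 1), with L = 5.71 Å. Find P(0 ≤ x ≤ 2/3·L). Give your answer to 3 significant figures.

P ≈ 0.855

P = ∫_{0}^{2/3·L} |χ(x)|² dx.
The normalization integral ∫|χ|²dx over the whole domain equals L^9/630·A², and A² cancels in the ratio.
Substituting u = x/L, A² and the length scale cancel in the ratio: P = ∫_{0}^{2/3} u^4·(1 - u)^4 du / ∫_{0}^{1} u^4·(1 - u)^4 du.
With ∫ u^4·(1 - u)^4 du = u^5·(70·u^4 - 315·u^3 + 540·u^2 - 420·u + 126)/630 + C, the region integral is ≈ 0.0013574 and the full one is 1/630.
This works out to P = 0.8552.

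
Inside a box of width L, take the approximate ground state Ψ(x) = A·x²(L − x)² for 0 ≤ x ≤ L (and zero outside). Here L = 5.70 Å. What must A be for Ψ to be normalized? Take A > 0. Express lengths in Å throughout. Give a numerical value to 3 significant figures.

We need A² ∫|f|² dx = 1, taking the integral from 0 to L.
Expanding the polynomial and integrating term by term, the integral (without the A² prefactor) comes out to L^9/630.
Plugging in L = 5.70 yields A = 0.009959.

A ≈ 0.00996 Å^(-9/2)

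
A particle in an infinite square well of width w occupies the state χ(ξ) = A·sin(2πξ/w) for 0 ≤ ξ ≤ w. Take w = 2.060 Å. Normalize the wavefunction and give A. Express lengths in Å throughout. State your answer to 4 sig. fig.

A ≈ 0.9853 Å^(-1/2)

Normalization requires ∫|χ|² dξ = 1, integrated from 0 to w.
The integral (without the A² prefactor) comes out to w/2.
Hence A² = 1/[w/2].
Substituting w = 2.060 gives A² = 0.97087, so A = 0.98533.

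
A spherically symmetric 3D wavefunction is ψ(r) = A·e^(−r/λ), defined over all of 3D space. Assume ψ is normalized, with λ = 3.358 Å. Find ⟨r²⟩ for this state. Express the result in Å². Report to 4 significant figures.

⟨r^2⟩ ≈ 33.83 Å^2

By definition ⟨r²⟩ = ∫ r^2 |ψ(r)|² 4πr² dr.
With ∫₀^∞ r^4 e^(−αr) dr = 4!/α^5, since the A² factors cancel between numerator and denominator, ⟨r²⟩ = 3·λ^2.
With λ = 3.358, ⟨r^2⟩ = 33.828.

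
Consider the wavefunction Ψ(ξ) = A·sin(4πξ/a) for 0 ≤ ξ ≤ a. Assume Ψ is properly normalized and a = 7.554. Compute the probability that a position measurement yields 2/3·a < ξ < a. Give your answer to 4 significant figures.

The probability is P = ∫ |Ψ|² dξ over [2/3·a, a].
The normalization integral ∫|Ψ|²dξ over the whole domain equals a/2·A², and A² cancels in the ratio.
In terms of u = ξ/a (A² and the length scale cancel between numerator and denominator), P = [∫_{2/3}^{1} sin(4·π·u)^2 du] / [∫_{0}^{1} sin(4·π·u)^2 du].
With ∫ sin(4·π·u)^2 du = u/2 - sin(4·π·u)·cos(4·π·u)/(8·π) + C, the region integral is -√(3)/(32·π) + 1/6 and the full one is 1/2.
Evaluating gives P = (-√(3)/16 + π/3)/π.

P ≈ 0.2989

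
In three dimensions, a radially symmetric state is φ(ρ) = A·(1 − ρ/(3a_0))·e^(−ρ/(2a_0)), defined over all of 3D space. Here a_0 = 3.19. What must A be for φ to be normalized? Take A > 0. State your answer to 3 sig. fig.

A ≈ 0.0606

Require ∫ |φ|² 4πρ² dρ = 1 over the whole domain.
In 3D with spherical symmetry the volume element is 4πρ² dρ.
Recall ∫₀^∞ ρ^m e^(−ρ/β) dρ = m!·β^(m+1), the integral (without the A² prefactor) comes out to 8·π·a_0^3/3.
So A² = (8·π·a_0^3/3)^(−1).
Substituting a_0 = 3.19 gives A² = 0.003677, so A = 0.06064.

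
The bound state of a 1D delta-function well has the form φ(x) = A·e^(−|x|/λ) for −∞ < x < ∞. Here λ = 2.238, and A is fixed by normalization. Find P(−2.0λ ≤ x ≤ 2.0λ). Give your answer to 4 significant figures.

|φ|² is the probability density, so P = ∫_{−2.0λ}^{2.0λ} |φ|² dx.
The normalization integral ∫|φ|²dx over the whole domain equals λ·A², and A² cancels in the ratio.
Both integrals are even about x = 0, so only the x ≥ 0 halves are needed (the factors of 2 cancel). Substituting u = x/λ, A² and the length scale cancel in the ratio: P = ∫_{0}^{2.0} e^(-2·u) du / ∫_{0}^{∞} e^(-2·u) du.
An antiderivative of e^(-2·u) is -e^(-2·u)/2; evaluating from 0 to 2.0 gives 1/2 - e^(-4)/2, while the full integral is 1/2.
Evaluating gives P = 0.98168.

P ≈ 0.9817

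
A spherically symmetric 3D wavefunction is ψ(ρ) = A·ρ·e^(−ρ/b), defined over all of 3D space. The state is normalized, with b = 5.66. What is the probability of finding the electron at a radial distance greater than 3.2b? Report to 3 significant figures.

With dV = 4πρ²dρ, the probability is ∫|ψ|² dV over ρ > 3.2b.
A² is fixed by ∫₀^∞ 4πρ²|ψ|² dρ = 1, i.e. A² = (3·π·b^5)^(−1).
In terms of u = ρ/b (A², 4π and the length scale all cancel between numerator and denominator), P = [∫_{3.2}^{∞} u^4·e^(-2·u) du] / [∫_{0}^{∞} u^4·e^(-2·u) du].
An antiderivative of u^4·e^(-2·u) is -(u^4/2 + u^3 + 3·u^2/2 + 3·u/2 + 3/4)·e^(-2·u); evaluating from 3.2 to ∞ gives ≈ 0.17630, while the full integral is 3/4.
This evaluates to P = 0.2351.

P ≈ 0.235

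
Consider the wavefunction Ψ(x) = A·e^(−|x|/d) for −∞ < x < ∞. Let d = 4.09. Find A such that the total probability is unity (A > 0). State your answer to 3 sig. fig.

A ≈ 0.494

The normalization condition is ∫|Ψ|² dx = 1 from −∞ to ∞.
With ∫₀^∞ x^0 e^(−αx) dx = 0!/α^1, with Ψ = A·e^(−|x|/d), the integral evaluates to A²·[d].
So A² = (d)^(−1).
With d = 4.09: A² = 0.2445 and A = 0.4945.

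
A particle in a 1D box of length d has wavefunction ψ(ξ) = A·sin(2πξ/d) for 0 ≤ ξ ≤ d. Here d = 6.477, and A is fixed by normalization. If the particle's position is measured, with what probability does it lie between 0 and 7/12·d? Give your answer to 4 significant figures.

The probability is P = ∫ |ψ|² dξ over [0, 7/12·d].
Since A² = 1/(d/2), this is the region integral divided by the full normalization integral.
Let u = ξ/d; then A² and the length scale cancel, so P = ∫_{0}^{7/12} sin(2·π·u)^2 du ÷ ∫_{0}^{1} sin(2·π·u)^2 du.
Using ∫ sin(2·π·u)^2 du = u/2 - sin(4·π·u)/(8·π), the numerator is -√(3)/(16·π) + 7/24 and the denominator is 1/2.
The result is P = -√(3)/(8·π) + 7/12.

P ≈ 0.5144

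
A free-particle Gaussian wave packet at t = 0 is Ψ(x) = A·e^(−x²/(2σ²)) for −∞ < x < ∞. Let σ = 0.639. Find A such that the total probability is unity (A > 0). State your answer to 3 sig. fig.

The normalization condition is ∫|Ψ|² dx = 1 from −∞ to ∞.
Differentiating ∫e^(−αx²) dx = √(π/α) under α to get the higher moments, the integral (without the A² prefactor) comes out to √(π)·σ.
Hence A² = 1/[√(π)·σ].
With σ = 0.639: A² = 0.8829 and A = 0.9396.

A ≈ 0.940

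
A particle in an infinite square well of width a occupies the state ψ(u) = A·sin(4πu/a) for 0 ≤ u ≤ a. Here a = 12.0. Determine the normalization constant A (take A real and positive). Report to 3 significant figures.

A ≈ 0.408

Require ∫ |ψ|² du = 1 over the whole domain.
The integral (without the A² prefactor) comes out to a/2.
So A² = (a/2)^(−1).
With a = 12.0: A² = 0.1667 and A = 0.4082.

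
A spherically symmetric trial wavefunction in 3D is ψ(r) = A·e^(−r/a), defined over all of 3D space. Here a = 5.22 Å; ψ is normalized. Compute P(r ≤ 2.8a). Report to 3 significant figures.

Integrate the radial probability density 4πr²|ψ|² over r ≤ 2.8a.
A² is fixed by ∫₀^∞ 4πr²|ψ|² dr = 1, i.e. A² = (π·a^3)^(−1).
Substituting u = r/a, A², 4π and the length scale all cancel in the ratio: P = ∫_{0}^{2.8} u^2·e^(-2·u) du / ∫_{0}^{∞} u^2·e^(-2·u) du.
An antiderivative of u^2·e^(-2·u) is -(2·u^2 + 2·u + 1)·e^(-2·u)/4; evaluating from 0 to 2.8 gives 1/4 - 557·e^(-28/5)/100, while the full integral is 1/4.
This evaluates to P = 0.9176.

P ≈ 0.918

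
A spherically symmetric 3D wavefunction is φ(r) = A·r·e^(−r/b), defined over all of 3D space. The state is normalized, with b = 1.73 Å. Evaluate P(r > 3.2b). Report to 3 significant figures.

With dV = 4πr²dr, the probability is ∫|φ|² dV over r > 3.2b.
The full normalization integral is A²·[3·π·b^5] = 1, fixing A².
Let u = r/b; then A², 4π and the length scale all cancel, so P = ∫_{3.2}^{∞} u^4·e^(-2·u) du ÷ ∫_{0}^{∞} u^4·e^(-2·u) du.
Using ∫ u^4·e^(-2·u) du = -(u^4/2 + u^3 + 3·u^2/2 + 3·u/2 + 3/4)·e^(-2·u), the numerator is ≈ 0.17630 and the denominator is 3/4.
The region integral divided by the full integral gives P = 0.2351.

P ≈ 0.235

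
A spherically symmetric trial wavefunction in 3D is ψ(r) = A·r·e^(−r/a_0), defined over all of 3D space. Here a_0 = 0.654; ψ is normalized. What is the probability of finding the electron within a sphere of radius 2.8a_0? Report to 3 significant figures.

P ≈ 0.658

Integrate the radial probability density 4πr²|ψ|² over r ≤ 2.8a_0.
Normalization gives A² = 1/(3·π·a_0^5).
Let u = r/a_0; then A², 4π and the length scale all cancel, so P = ∫_{0}^{2.8} u^4·e^(-2·u) du ÷ ∫_{0}^{∞} u^4·e^(-2·u) du.
An antiderivative of u^4·e^(-2·u) is -(u^4/2 + u^3 + 3·u^2/2 + 3·u/2 + 3/4)·e^(-2·u); evaluating from 0 to 2.8 gives ≈ 0.49339, while the full integral is 3/4.
Taking the ratio yields P = 0.6578.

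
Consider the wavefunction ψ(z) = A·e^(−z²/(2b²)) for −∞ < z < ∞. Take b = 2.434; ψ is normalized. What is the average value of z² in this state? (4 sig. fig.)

The expectation value is the |ψ|²-weighted average of z^2: ∫ z^2|ψ|² dz.
The ratio of the moment integral to the normalization integral gives ⟨z²⟩ = b^2/2.
With b = 2.434, ⟨z^2⟩ = 2.9622.

⟨z^2⟩ ≈ 2.962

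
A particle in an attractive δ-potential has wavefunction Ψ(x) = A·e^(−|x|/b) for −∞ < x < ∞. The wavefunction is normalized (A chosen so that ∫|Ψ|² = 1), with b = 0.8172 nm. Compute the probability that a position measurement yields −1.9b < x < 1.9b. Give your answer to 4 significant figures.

|Ψ|² is the probability density, so P = ∫_{−1.9b}^{1.9b} |Ψ|² dx.
With A² fixed by ∫|Ψ|² = 1, i.e. A² = (b)^(−1), substitute and integrate.
By symmetry take twice the x ≥ 0 contribution in numerator and denominator; the 2's cancel. Substituting u = x/b, A² and the length scale cancel in the ratio: P = ∫_{0}^{1.9} e^(-2·u) du / ∫_{0}^{∞} e^(-2·u) du.
Using ∫ e^(-2·u) du = -e^(-2·u)/2, the numerator is 1/2 - e^(-19/5)/2 and the denominator is 1/2.
The result is P = 0.97763.

P ≈ 0.9776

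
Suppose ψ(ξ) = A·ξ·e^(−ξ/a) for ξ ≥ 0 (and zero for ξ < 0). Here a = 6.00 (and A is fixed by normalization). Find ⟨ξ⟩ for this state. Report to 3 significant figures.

By definition ⟨ξ⟩ = ∫ ξ |ψ(ξ)|² dξ.
Since the A² factors cancel between numerator and denominator, ⟨ξ⟩ = 3·a/2.
Putting a = 6.00 gives 9.000.

⟨ξ⟩ ≈ 9.00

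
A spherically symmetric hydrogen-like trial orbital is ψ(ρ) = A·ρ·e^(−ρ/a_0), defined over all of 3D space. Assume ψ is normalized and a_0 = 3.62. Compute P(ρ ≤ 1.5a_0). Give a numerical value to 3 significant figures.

Integrate the radial probability density 4πρ²|ψ|² over ρ ≤ 1.5a_0.
The full normalization integral is A²·[3·π·a_0^5] = 1, fixing A².
Let u = ρ/a_0; then A², 4π and the length scale all cancel, so P = ∫_{0}^{1.5} u^4·e^(-2·u) du ÷ ∫_{0}^{∞} u^4·e^(-2·u) du.
Using ∫ u^4·e^(-2·u) du = -(u^4/2 + u^3 + 3·u^2/2 + 3·u/2 + 3/4)·e^(-2·u), the numerator is 3/4 - 393·e^(-3)/32 and the denominator is 3/4.
This evaluates to P = 0.1847.

P ≈ 0.185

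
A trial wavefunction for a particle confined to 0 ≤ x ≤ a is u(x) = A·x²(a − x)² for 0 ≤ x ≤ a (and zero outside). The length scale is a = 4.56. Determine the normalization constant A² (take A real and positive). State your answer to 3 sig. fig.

A^2 ≈ 0.000739

Normalization requires ∫|u|² dx = 1, integrated from 0 to a.
With u = A·x²(a − x)², the integral evaluates to A²·[a^9/630].
Hence A² = 1/[a^9/630].
With a = 4.56: A² = 0.0007390 and A = 0.02718.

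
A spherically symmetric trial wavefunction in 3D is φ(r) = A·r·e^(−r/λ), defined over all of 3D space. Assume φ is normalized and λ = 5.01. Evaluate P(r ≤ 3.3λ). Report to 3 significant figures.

With dV = 4πr²dr, the probability is ∫|φ|² dV over r ≤ 3.3λ.
The full normalization integral is A²·[3·π·λ^5] = 1, fixing A².
Substituting u = r/λ, A², 4π and the length scale all cancel in the ratio: P = ∫_{0}^{3.3} u^4·e^(-2·u) du / ∫_{0}^{∞} u^4·e^(-2·u) du.
An antiderivative of u^4·e^(-2·u) is -(u^4/2 + u^3 + 3·u^2/2 + 3·u/2 + 3/4)·e^(-2·u); evaluating from 0 to 3.3 gives ≈ 0.59047, while the full integral is 3/4.
The region integral divided by the full integral gives P = 0.7873.

P ≈ 0.787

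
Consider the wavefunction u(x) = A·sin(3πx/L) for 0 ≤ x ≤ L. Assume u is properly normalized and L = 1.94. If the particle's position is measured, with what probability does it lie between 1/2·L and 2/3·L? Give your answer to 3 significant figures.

P = ∫_{1/2·L}^{2/3·L} |u(x)|² dx.
The normalization integral ∫|u|²dx over the whole domain equals L/2·A², and A² cancels in the ratio.
Substituting t = x/L, A² and the length scale cancel in the ratio: P = ∫_{1/2}^{2/3} sin(3·π·t)^2 dt / ∫_{0}^{1} sin(3·π·t)^2 dt.
Using ∫ sin(3·π·t)^2 dt = t/2 - sin(6·π·t)/(12·π), the numerator is 1/12 and the denominator is 1/2.
This works out to P = 1/6.

P ≈ 0.167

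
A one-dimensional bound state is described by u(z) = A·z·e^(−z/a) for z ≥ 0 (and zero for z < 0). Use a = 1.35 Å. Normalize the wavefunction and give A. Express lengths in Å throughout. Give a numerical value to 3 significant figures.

We need A² ∫|f|² dz = 1, taking the integral from 0 to ∞.
With u = A·z·e^(−z/a), the integral evaluates to A²·[a^3/4].
Hence A² = 1/[a^3/4].
Substituting a = 1.35 gives A² = 1.626, so A = 1.275.

A ≈ 1.28 Å^(-3/2)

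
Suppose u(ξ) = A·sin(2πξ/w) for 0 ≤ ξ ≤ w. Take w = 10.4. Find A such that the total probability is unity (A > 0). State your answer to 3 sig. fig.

The normalization condition is ∫|u|² dξ = 1 from 0 to w.
Using sin²θ = (1 − cos 2θ)/2, with u = A·sin(2πξ/w), the integral evaluates to A²·[w/2].
Hence A² = 1/[w/2].
Plugging in w = 10.4 yields A = 0.4385.

A ≈ 0.439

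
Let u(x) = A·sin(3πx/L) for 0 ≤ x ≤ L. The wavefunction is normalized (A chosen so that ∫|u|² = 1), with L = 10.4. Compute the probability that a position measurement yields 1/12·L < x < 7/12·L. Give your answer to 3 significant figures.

|u|² is the probability density, so P = ∫_{1/12·L}^{7/12·L} |u|² dx.
With A² fixed by ∫|u|² = 1, i.e. A² = (L/2)^(−1), substitute and integrate.
Let t = x/L; then A² and the length scale cancel, so P = ∫_{1/12}^{7/12} sin(3·π·t)^2 dt ÷ ∫_{0}^{1} sin(3·π·t)^2 dt.
Using ∫ sin(3·π·t)^2 dt = t/2 - sin(6·π·t)/(12·π), the numerator is 1/(6·π) + 1/4 and the denominator is 1/2.
Taking the ratio, P = (2 + 3·π)/(6·π).

P ≈ 0.606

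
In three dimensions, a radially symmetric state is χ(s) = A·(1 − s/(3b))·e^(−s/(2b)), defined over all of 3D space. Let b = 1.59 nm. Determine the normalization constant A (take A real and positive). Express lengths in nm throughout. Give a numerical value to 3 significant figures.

Normalization requires ∫|χ|² 4πs² ds = 1, integrated from 0 to ∞.
In 3D with spherical symmetry the volume element is 4πs² ds.
With χ = A·(1 − s/(3b))·e^(−s/(2b)), the integral evaluates to A²·[8·π·b^3/3].
Hence A² = 1/[8·π·b^3/3].
With b = 1.59: A² = 0.02970 and A = 0.1723.

A ≈ 0.172 nm^(-3/2)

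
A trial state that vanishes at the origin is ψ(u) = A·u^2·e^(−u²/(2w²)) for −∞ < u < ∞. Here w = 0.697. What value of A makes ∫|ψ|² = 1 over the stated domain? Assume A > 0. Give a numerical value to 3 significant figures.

A ≈ 2.14

Normalization requires ∫|ψ|² du = 1, integrated from −∞ to ∞.
Differentiating ∫e^(−αu²) du = √(π/α) under α to get the higher moments, with ψ = A·u^2·e^(−u²/(2w²)), the integral evaluates to A²·[3·√(π)·w^5/4].
So A² = (3·√(π)·w^5/4)^(−1).
Plugging in w = 0.697 yields A = 2.138.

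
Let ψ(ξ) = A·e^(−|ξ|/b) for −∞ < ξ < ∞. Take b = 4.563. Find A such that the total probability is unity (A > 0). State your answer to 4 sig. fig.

Require ∫ |ψ|² dξ = 1 over the whole domain.
With ∫₀^∞ ξ^0 e^(−αξ) dξ = 0!/α^1, ∫|ψ|² dξ = A²·(b).
With b = 4.563: A² = 0.21915 and A = 0.46814.

A ≈ 0.4681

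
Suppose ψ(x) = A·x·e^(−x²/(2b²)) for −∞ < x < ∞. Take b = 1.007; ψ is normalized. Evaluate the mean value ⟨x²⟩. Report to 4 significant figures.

⟨x^2⟩ ≈ 1.521

⟨x²⟩ = ∫ x^2 |ψ|² dx over the full domain.
Since the A² factors cancel between numerator and denominator, ⟨x²⟩ = 3·b^2/2.
Putting b = 1.007 gives 1.5211.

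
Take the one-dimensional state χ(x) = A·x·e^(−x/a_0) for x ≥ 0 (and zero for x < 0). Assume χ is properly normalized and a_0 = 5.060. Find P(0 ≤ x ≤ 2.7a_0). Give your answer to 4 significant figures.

The probability is P = ∫ |χ|² dx over [0, 2.7a_0].
Since A² = 1/(a_0^3/4), this is the region integral divided by the full normalization integral.
In terms of u = x/a_0 (A² and the length scale cancel between numerator and denominator), P = [∫_{0}^{2.7} u^2·e^(-2·u) du] / [∫_{0}^{∞} u^2·e^(-2·u) du].
Using ∫ u^2·e^(-2·u) du = -(2·u^2 + 2·u + 1)·e^(-2·u)/4, the numerator is 1/4 - 1049·e^(-27/5)/200 and the denominator is 1/4.
This works out to P = 0.90524.

P ≈ 0.9052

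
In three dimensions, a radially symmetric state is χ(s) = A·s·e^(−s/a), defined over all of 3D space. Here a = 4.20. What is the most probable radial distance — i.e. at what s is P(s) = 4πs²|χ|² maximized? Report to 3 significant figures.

s ≈ 8.40

The maximum of P(s) = 4πs²|χ|² occurs where its derivative vanishes.
This gives s = 2·a.
With a = 4.20, the most probable radial distance is 8.400.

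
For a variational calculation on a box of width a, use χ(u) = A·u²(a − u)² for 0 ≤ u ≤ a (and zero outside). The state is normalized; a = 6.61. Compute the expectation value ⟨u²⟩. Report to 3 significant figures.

⟨u²⟩ = ∫ u^2 |χ|² du over the full domain.
The ratio of the moment integral to the normalization integral gives ⟨u²⟩ = 3·a^2/11.
Putting a = 6.61 gives 11.92.

⟨u^2⟩ ≈ 11.9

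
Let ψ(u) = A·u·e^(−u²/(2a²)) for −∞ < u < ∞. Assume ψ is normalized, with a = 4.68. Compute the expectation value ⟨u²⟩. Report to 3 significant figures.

By definition ⟨u²⟩ = ∫ u^2 |ψ(u)|² du.
With ∫_{−∞}^{∞} u^(2m) e^(−αu²) du = (2m−1)!!·√π / (2^m α^(m+1/2)), since the A² factors cancel between numerator and denominator, ⟨u²⟩ = 3·a^2/2.
Putting a = 4.68 gives 32.85.

⟨u^2⟩ ≈ 32.9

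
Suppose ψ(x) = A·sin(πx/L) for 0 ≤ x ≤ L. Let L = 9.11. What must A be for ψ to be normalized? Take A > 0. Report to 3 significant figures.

A ≈ 0.469

Require ∫ |ψ|² dx = 1 over the whole domain.
With ∫₀^L sin²(nπx/L) dx = L/2, with ψ = A·sin(πx/L), the integral evaluates to A²·[L/2].
With L = 9.11: A² = 0.2195 and A = 0.4685.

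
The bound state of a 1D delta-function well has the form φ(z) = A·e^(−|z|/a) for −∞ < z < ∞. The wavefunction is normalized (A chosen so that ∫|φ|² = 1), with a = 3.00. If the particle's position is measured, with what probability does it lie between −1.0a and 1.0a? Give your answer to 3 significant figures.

P ≈ 0.865

P = ∫_{−1.0a}^{1.0a} |φ(z)|² dz.
Since A² = 1/(a), this is the region integral divided by the full normalization integral.
By symmetry take twice the z ≥ 0 contribution in numerator and denominator; the 2's cancel. In terms of u = z/a (A² and the length scale cancel between numerator and denominator), P = [∫_{0}^{1.0} e^(-2·u) du] / [∫_{0}^{∞} e^(-2·u) du].
With ∫ e^(-2·u) du = -e^(-2·u)/2 + C, the region integral is 1/2 - e^(-2)/2 and the full one is 1/2.
This works out to P = 0.8647.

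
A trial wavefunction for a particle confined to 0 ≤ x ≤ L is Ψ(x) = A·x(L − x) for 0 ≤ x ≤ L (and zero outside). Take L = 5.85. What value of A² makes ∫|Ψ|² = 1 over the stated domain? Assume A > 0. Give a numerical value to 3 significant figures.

A^2 ≈ 0.00438

Normalization requires ∫|Ψ|² dx = 1, integrated from 0 to L.
Expanding the polynomial and integrating term by term, the integral (without the A² prefactor) comes out to L^5/30.
So A² = (L^5/30)^(−1).
Substituting L = 5.85 gives A² = 0.004379, so A = 0.06617.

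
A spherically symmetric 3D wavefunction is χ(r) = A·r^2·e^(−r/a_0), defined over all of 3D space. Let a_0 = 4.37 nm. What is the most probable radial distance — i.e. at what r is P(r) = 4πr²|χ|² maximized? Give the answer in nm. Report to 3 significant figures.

The maximum of P(r) = 4πr²|χ|² occurs where its derivative vanishes.
This gives r = 3·a_0.
With a_0 = 4.37, the most probable radial distance is 13.11 nm.

r ≈ 13.1 nm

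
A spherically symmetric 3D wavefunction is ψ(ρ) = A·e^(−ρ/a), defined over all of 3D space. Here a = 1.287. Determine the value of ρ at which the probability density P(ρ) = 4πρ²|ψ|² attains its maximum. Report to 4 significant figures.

The maximum of P(ρ) = 4πρ²|ψ|² occurs where its derivative vanishes.
Solving yields ρ = a.
With a = 1.287, the most probable radial distance is 1.2870.

ρ ≈ 1.287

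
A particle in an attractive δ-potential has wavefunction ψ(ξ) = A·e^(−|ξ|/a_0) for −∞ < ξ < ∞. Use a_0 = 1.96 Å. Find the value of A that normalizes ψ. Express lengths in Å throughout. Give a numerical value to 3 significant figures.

A ≈ 0.714 Å^(-1/2)

We need A² ∫|f|² dξ = 1, taking the integral from −∞ to ∞.
With ∫₀^∞ ξ^0 e^(−αξ) dξ = 0!/α^1, carrying out the integral gives A² · a_0.
With a_0 = 1.96: A² = 0.5102 and A = 0.7143.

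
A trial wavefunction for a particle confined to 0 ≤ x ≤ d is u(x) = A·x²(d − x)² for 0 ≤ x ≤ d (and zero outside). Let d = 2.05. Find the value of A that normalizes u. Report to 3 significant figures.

A ≈ 0.993

We need A² ∫|f|² dx = 1, taking the integral from 0 to d.
With u = A·x²(d − x)², the integral evaluates to A²·[d^9/630].
Hence A² = 1/[d^9/630].
With d = 2.05: A² = 0.9853 and A = 0.9926.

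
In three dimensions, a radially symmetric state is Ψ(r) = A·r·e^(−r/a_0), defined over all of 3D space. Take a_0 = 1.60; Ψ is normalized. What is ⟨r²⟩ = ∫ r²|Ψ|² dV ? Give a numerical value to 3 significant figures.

By definition ⟨r²⟩ = ∫ r^2 |Ψ(r)|² 4πr² dr.
The ratio of the moment integral to the normalization integral gives ⟨r²⟩ = 15·a_0^2/2.
Putting a_0 = 1.60 gives 19.20.

⟨r^2⟩ ≈ 19.2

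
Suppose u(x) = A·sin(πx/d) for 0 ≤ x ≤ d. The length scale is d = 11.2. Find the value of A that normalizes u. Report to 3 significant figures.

The normalization condition is ∫|u|² dx = 1 from 0 to d.
Using sin²θ = (1 − cos 2θ)/2, with u = A·sin(πx/d), the integral evaluates to A²·[d/2].
So A² = (d/2)^(−1).
Plugging in d = 11.2 yields A = 0.4226.

A ≈ 0.423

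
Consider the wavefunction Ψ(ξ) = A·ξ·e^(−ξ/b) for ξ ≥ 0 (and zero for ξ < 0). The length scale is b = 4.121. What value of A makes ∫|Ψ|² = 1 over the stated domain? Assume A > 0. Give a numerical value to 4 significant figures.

The normalization condition is ∫|Ψ|² dξ = 1 from 0 to ∞.
Carrying out the integral gives A² · b^3/4.
Hence A² = 1/[b^3/4].
Plugging in b = 4.121 yields A = 0.23907.

A ≈ 0.2391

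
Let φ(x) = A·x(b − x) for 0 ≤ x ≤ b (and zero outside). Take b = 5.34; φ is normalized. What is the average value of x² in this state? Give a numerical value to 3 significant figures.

⟨x²⟩ = ∫ x^2 |φ|² dx over the full domain.
The ratio of the moment integral to the normalization integral gives ⟨x²⟩ = 2·b^2/7.
With b = 5.34, ⟨x^2⟩ = 8.147.

⟨x^2⟩ ≈ 8.15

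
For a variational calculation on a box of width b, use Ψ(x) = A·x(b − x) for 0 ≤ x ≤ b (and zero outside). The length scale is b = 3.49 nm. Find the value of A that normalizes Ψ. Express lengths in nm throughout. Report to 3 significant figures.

A ≈ 0.241 nm^(-5/2)

The normalization condition is ∫|Ψ|² dx = 1 from 0 to b.
Expanding the polynomial and integrating term by term, carrying out the integral gives A² · b^5/30.
Hence A² = 1/[b^5/30].
With b = 3.49: A² = 0.05794 and A = 0.2407.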